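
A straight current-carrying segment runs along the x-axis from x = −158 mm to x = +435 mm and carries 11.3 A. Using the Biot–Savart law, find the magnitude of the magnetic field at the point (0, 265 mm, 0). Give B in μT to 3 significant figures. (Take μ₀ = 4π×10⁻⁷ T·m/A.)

For a finite straight segment, B = (μ₀I/4πd)(sinθ₁ + sinθ₂), where θ₁, θ₂ are the angles from the perpendicular to each end.
The perpendicular distance is d = 0.265 m; the end-offsets along the wire are a = 0.158 m and b = 0.435 m.
sinθ₁ = 0.158/√(0.158²+0.265²) = 0.5121; sinθ₂ = 0.435/√(0.435²+0.265²) = 0.8540.
B = (4π×10⁻⁷ × 11.3) / (4π × 0.265) × (0.5121 + 0.8540) = 5.83×10⁻⁶ T.

B ≈ 5.83 μT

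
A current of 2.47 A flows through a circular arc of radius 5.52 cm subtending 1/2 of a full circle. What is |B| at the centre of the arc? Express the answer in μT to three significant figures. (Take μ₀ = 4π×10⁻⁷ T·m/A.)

The Biot–Savart field of a circular arc at its centre is B = μ₀Iφ/(4πR), with φ = 3.142 rad.
B = (4π×10⁻⁷ × 2.47 × 3.142) / (4π × 0.0552) = 1.41×10⁻⁵ T.

B ≈ 14.1 μT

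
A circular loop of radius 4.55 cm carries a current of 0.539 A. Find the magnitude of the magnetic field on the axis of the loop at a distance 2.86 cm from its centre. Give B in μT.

On the axis of a circular loop, B = μ₀IR² / [2(R²+z²)^(3/2)].
R² + z² = (0.0455)² + (0.0286)² = 0.002888 m², and (R²+z²)^(3/2) = 1.55×10⁻⁴ m³.
B = (4π×10⁻⁷ × 0.539 × 0.00207) / (2 × 1.55×10⁻⁴) = 4.52×10⁻⁶ T.

B ≈ 4.52 μT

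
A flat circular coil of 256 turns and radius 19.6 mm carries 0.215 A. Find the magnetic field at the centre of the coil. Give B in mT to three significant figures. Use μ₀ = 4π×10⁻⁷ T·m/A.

B ≈ 1.76 mT

For an N-turn flat coil, B = Nμ₀I/(2R) with R = 0.0196 m.
B = 256 × 6.89×10⁻⁶ T = 1.76×10⁻³ T.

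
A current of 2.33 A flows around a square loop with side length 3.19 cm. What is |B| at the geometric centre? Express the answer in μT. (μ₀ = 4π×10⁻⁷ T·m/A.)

Each side is a finite straight segment at perpendicular distance d = a/(2 tan(π/4)) = 0.01595 m from the centre, with end-angles ±π/4.
One side contributes B₁ = (μ₀I/4πd)·2 sin(π/4) = 2.07×10⁻⁵ T.
All 4 sides add in the same direction: B = 4 × 2.07×10⁻⁵ = 8.26×10⁻⁵ T.

B ≈ 82.6 μT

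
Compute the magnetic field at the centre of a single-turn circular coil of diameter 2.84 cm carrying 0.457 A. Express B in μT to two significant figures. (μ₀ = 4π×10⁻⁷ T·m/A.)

B ≈ 20 μT

At the centre of a circular loop the Biot–Savart law gives B = μ₀I/(2R) (so R = 0.0142 m).
B = (4π×10⁻⁷ × 0.457) / (2 × 0.0142) = 2.02×10⁻⁵ T.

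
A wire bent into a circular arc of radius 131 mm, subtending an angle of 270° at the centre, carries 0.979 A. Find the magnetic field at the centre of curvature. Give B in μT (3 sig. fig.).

The Biot–Savart field of a circular arc at its centre is B = μ₀Iφ/(4πR), with φ = 4.712 rad.
B = (4π×10⁻⁷ × 0.979 × 4.712) / (4π × 0.131) = 3.52×10⁻⁶ T.

B ≈ 3.52 μT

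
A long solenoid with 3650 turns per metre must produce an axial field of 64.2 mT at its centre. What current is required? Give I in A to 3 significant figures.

I ≈ 14.0 A

Inside a long solenoid B = μ₀nI with n = 3650 m⁻¹, so I = B/(μ₀n).
I = 6.42×10⁻² / (4π×10⁻⁷ × 3650) = 14.0 A.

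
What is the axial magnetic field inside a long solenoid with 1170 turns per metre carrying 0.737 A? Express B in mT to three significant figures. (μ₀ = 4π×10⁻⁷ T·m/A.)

B ≈ 1.08 mT

Inside a long solenoid, B = μ₀nI with n = 1170 turns/m.
B = 4π×10⁻⁷ × 1170 × 0.737 = 1.08×10⁻³ T.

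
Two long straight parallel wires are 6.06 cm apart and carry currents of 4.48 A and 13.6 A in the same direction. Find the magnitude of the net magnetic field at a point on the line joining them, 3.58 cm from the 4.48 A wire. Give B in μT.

B ≈ 84.6 μT

Each long wire gives B = μ₀I/(2πd). Distances are d₁ = 0.0358 m and d₂ = 0.0248 m.
B₁ = 2.50×10⁻⁵ T, B₂ = 1.10×10⁻⁴ T.
Between parallel currents the two contributions point in opposite directions, so they subtract. B = |B₁ − B₂| = |2.50×10⁻⁵ − 1.10×10⁻⁴| = 8.46×10⁻⁵ T.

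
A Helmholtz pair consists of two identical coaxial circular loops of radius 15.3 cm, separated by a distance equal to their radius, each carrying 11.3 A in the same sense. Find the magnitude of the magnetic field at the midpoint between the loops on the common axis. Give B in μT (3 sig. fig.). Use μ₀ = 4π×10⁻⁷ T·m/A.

B ≈ 66.4 μT

Each loop contributes B = μ₀IR²/[2(R²+z²)^(3/2)] on the axis, with z measured from that loop.
Loop 1 (z = 0.0765 m): B₁ = 3.32×10⁻⁵ T. Loop 2 (z = 0.0765 m): B₂ = 3.32×10⁻⁵ T.
The fields add: B = B₁ + B₂ = 6.64×10⁻⁵ T.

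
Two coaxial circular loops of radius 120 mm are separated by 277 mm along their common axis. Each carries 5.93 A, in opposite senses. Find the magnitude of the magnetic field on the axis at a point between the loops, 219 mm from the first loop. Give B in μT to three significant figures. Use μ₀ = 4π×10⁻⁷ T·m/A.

Each loop contributes B = μ₀IR²/[2(R²+z²)^(3/2)] on the axis, with z measured from that loop.
Loop 1 (z = 0.219 m): B₁ = 3.45×10⁻⁶ T. Loop 2 (z = 0.058 m): B₂ = 2.27×10⁻⁵ T.
The fields oppose: B = |B₁ − B₂| = 1.92×10⁻⁵ T.

B ≈ 19.2 μT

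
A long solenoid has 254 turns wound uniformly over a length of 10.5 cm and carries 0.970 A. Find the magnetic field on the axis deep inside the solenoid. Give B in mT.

B ≈ 2.95 mT

Inside a long solenoid, B = μ₀nI with n = 2419 turns/m.
B = 4π×10⁻⁷ × 2419 × 0.970 = 2.95×10⁻³ T.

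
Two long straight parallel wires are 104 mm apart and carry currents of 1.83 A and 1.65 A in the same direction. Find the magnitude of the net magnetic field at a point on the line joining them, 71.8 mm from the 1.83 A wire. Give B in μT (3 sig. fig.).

Each long wire gives B = μ₀I/(2πd). Distances are d₁ = 0.0718 m and d₂ = 0.0322 m.
B₁ = 5.10×10⁻⁶ T, B₂ = 1.02×10⁻⁵ T.
Between parallel currents the two contributions point in opposite directions, so they subtract. B = |B₁ − B₂| = |5.10×10⁻⁶ − 1.02×10⁻⁵| = 5.15×10⁻⁶ T.

B ≈ 5.15 μT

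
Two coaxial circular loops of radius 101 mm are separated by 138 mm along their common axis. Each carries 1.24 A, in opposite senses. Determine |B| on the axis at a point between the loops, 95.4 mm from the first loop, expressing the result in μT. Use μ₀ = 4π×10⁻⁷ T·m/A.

B ≈ 3.07 μT

Each loop contributes B = μ₀IR²/[2(R²+z²)^(3/2)] on the axis, with z measured from that loop.
Loop 1 (z = 0.0954 m): B₁ = 2.96×10⁻⁶ T. Loop 2 (z = 0.0426 m): B₂ = 6.03×10⁻⁶ T.
The fields oppose: B = |B₁ − B₂| = 3.07×10⁻⁶ T.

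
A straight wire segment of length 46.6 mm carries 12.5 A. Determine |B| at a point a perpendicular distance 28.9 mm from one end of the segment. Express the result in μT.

For a finite straight segment, B = (μ₀I/4πd)(sinθ₁ + sinθ₂), where θ₁, θ₂ are the angles from the perpendicular to each end.
The perpendicular foot is at one end, so the two end-offsets along the wire are 0 and L = 0.0466 m.
sinθ₁ = 0/√(0²+0.0289²) = 0.0000; sinθ₂ = 0.0466/√(0.0466²+0.0289²) = 0.8498.
B = (4π×10⁻⁷ × 12.5) / (4π × 0.0289) × (0.0000 + 0.8498) = 3.68×10⁻⁵ T.

B ≈ 36.8 μT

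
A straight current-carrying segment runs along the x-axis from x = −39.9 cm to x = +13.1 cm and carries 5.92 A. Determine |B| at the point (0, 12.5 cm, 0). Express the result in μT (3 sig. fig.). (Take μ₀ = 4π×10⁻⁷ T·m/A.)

For a finite straight segment, B = (μ₀I/4πd)(sinθ₁ + sinθ₂), where θ₁, θ₂ are the angles from the perpendicular to each end.
The perpendicular distance is d = 0.125 m; the end-offsets along the wire are a = 0.399 m and b = 0.131 m.
sinθ₁ = 0.399/√(0.399²+0.125²) = 0.9543; sinθ₂ = 0.131/√(0.131²+0.125²) = 0.7235.
B = (4π×10⁻⁷ × 5.92) / (4π × 0.125) × (0.9543 + 0.7235) = 7.95×10⁻⁶ T.

B ≈ 7.95 μT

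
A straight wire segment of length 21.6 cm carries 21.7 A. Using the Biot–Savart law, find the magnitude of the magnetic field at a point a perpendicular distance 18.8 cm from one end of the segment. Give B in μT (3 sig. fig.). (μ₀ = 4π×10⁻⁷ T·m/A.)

B ≈ 8.71 μT

For a finite straight segment, B = (μ₀I/4πd)(sinθ₁ + sinθ₂), where θ₁, θ₂ are the angles from the perpendicular to each end.
The perpendicular foot is at one end, so the two end-offsets along the wire are 0 and L = 0.216 m.
sinθ₁ = 0/√(0²+0.188²) = 0.0000; sinθ₂ = 0.216/√(0.216²+0.188²) = 0.7543.
B = (4π×10⁻⁷ × 21.7) / (4π × 0.188) × (0.0000 + 0.7543) = 8.71×10⁻⁶ T.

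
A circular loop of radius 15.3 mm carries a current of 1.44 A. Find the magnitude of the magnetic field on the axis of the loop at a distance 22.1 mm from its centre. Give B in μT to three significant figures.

B ≈ 10.9 μT

On the axis of a circular loop, B = μ₀IR² / [2(R²+z²)^(3/2)].
R² + z² = (0.0153)² + (0.0221)² = 0.0007225 m², and (R²+z²)^(3/2) = 1.94×10⁻⁵ m³.
B = (4π×10⁻⁷ × 1.44 × 0.0002341) / (2 × 1.94×10⁻⁵) = 1.09×10⁻⁵ T.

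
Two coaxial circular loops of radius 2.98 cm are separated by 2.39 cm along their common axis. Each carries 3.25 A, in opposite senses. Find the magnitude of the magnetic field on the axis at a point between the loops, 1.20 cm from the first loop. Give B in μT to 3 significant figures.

B ≈ 0.191 μT

Each loop contributes B = μ₀IR²/[2(R²+z²)^(3/2)] on the axis, with z measured from that loop.
Loop 1 (z = 0.012 m): B₁ = 5.47×10⁻⁵ T. Loop 2 (z = 0.0119 m): B₂ = 5.49×10⁻⁵ T.
The fields oppose: B = |B₁ − B₂| = 1.91×10⁻⁷ T.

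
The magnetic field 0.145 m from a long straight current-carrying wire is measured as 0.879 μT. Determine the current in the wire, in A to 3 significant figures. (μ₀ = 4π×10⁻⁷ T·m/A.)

I ≈ 0.637 A

For a long straight wire B = μ₀I/(2πd), so I = 2πdB/μ₀.
I = 2π × 0.145 × 8.79×10⁻⁷ / (4π×10⁻⁷) = 0.637 A.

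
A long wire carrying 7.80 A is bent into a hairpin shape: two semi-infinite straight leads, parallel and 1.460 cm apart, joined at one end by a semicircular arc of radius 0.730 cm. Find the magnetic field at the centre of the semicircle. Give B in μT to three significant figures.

The semicircular arc contributes B_arc = μ₀I·π/(4πR) = μ₀I/(4R) = 3.36×10⁻⁴ T.
Each semi-infinite lead is at perpendicular distance R = 0.0073 m from the centre, with the perpendicular foot at its near end, so it contributes μ₀I/(4πR); both point the same way, together 2.14×10⁻⁴ T.
Arc and leads all point the same direction: B = 3.36×10⁻⁴ + 2.14×10⁻⁴ = 5.49×10⁻⁴ T.

B ≈ 549 μT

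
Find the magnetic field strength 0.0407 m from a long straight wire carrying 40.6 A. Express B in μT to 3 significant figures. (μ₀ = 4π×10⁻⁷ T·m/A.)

For an infinitely long straight wire, B = μ₀I/(2πd).
B = (4π×10⁻⁷ × 40.6) / (2π × 0.0407) = 2.00×10⁻⁴ T.

B ≈ 200 μT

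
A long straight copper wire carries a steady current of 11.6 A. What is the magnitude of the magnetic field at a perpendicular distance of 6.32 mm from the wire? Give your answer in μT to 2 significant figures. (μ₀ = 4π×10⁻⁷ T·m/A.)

For an infinitely long straight wire, B = μ₀I/(2πd).
B = (4π×10⁻⁷ × 11.6) / (2π × 0.00632) = 3.67×10⁻⁴ T.

B ≈ 370 μT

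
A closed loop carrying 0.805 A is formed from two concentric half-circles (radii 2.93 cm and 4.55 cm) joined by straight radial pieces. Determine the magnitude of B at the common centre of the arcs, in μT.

The radial connectors point toward the centre, so dl × r̂ = 0 and they contribute nothing.
Each semicircle gives μ₀I/(4R): inner arc 8.63×10⁻⁶ T, outer arc 5.56×10⁻⁶ T.
The two arcs carry current in opposite angular senses, so their fields oppose: B = |8.63×10⁻⁶ − 5.56×10⁻⁶| = 3.07×10⁻⁶ T.

B ≈ 3.07 μT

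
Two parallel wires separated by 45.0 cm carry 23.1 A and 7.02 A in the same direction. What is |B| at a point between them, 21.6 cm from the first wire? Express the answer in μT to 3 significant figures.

B ≈ 15.4 μT

Each long wire gives B = μ₀I/(2πd). Distances are d₁ = 0.216 m and d₂ = 0.234 m.
B₁ = 2.14×10⁻⁵ T, B₂ = 6.00×10⁻⁶ T.
Between parallel currents the two contributions point in opposite directions, so they subtract. B = |B₁ − B₂| = |2.14×10⁻⁵ − 6.00×10⁻⁶| = 1.54×10⁻⁵ T.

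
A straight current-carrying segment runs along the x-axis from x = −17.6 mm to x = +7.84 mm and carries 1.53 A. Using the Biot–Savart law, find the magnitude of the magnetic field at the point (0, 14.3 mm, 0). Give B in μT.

B ≈ 13.4 μT

For a finite straight segment, B = (μ₀I/4πd)(sinθ₁ + sinθ₂), where θ₁, θ₂ are the angles from the perpendicular to each end.
The perpendicular distance is d = 0.0143 m; the end-offsets along the wire are a = 0.0176 m and b = 0.00784 m.
sinθ₁ = 0.0176/√(0.0176²+0.0143²) = 0.7761; sinθ₂ = 0.00784/√(0.00784²+0.0143²) = 0.4807.
B = (4π×10⁻⁷ × 1.53) / (4π × 0.0143) × (0.7761 + 0.4807) = 1.34×10⁻⁵ T.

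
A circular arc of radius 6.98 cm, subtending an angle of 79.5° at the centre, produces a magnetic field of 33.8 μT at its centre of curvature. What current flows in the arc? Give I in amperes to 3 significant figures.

I ≈ 17.0 A

For a circular arc, B = μ₀Iφ/(4πR) with φ in radians; here φ = 1.388 rad.
So I = 4πRB/(μ₀φ) = 4π × 0.0698 × 3.38×10⁻⁵ / (4π×10⁻⁷ × 1.388) = 17.0 A.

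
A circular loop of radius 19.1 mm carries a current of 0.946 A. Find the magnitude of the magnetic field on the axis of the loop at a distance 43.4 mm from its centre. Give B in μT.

On the axis of a circular loop, B = μ₀IR² / [2(R²+z²)^(3/2)].
R² + z² = (0.0191)² + (0.0434)² = 0.002248 m², and (R²+z²)^(3/2) = 1.07×10⁻⁴ m³.
B = (4π×10⁻⁷ × 0.946 × 0.0003648) / (2 × 1.07×10⁻⁴) = 2.03×10⁻⁶ T.

B ≈ 2.03 μT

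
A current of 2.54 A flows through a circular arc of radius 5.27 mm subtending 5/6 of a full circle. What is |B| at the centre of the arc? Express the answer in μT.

B ≈ 252 μT

The Biot–Savart field of a circular arc at its centre is B = μ₀Iφ/(4πR), with φ = 5.236 rad.
B = (4π×10⁻⁷ × 2.54 × 5.236) / (4π × 0.00527) = 2.52×10⁻⁴ T.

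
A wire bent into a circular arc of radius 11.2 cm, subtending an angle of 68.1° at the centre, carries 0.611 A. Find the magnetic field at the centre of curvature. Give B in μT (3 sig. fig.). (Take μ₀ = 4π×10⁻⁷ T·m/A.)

B ≈ 0.648 μT

The Biot–Savart field of a circular arc at its centre is B = μ₀Iφ/(4πR), with φ = 1.189 rad.
B = (4π×10⁻⁷ × 0.611 × 1.189) / (4π × 0.112) = 6.48×10⁻⁷ T.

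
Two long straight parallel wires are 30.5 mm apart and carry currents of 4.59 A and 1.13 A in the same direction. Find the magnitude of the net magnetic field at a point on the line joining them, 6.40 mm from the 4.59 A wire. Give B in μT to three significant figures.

B ≈ 134 μT

Each long wire gives B = μ₀I/(2πd). Distances are d₁ = 0.0064 m and d₂ = 0.0241 m.
B₁ = 1.43×10⁻⁴ T, B₂ = 9.38×10⁻⁶ T.
Between parallel currents the two contributions point in opposite directions, so they subtract. B = |B₁ − B₂| = |1.43×10⁻⁴ − 9.38×10⁻⁶| = 1.34×10⁻⁴ T.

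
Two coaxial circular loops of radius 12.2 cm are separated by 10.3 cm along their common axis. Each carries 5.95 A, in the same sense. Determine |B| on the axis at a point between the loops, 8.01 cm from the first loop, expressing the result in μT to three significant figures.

Each loop contributes B = μ₀IR²/[2(R²+z²)^(3/2)] on the axis, with z measured from that loop.
Loop 1 (z = 0.0801 m): B₁ = 1.79×10⁻⁵ T. Loop 2 (z = 0.0229 m): B₂ = 2.91×10⁻⁵ T.
The fields add: B = B₁ + B₂ = 4.70×10⁻⁵ T.

B ≈ 47.0 μT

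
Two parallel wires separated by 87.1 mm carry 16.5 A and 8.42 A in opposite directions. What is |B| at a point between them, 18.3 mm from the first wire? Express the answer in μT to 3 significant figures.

Each long wire gives B = μ₀I/(2πd). Distances are d₁ = 0.0183 m and d₂ = 0.0688 m.
B₁ = 1.80×10⁻⁴ T, B₂ = 2.45×10⁻⁵ T.
Between antiparallel currents both contributions point the same way, so they add. B = B₁ + B₂ = 1.80×10⁻⁴ + 2.45×10⁻⁵ = 2.05×10⁻⁴ T.

B ≈ 205 μT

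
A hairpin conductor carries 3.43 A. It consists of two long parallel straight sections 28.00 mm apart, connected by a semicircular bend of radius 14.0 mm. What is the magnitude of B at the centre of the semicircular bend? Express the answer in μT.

B ≈ 126 μT

The semicircular arc contributes B_arc = μ₀I·π/(4πR) = μ₀I/(4R) = 7.70×10⁻⁵ T.
Each semi-infinite lead is at perpendicular distance R = 0.014 m from the centre, with the perpendicular foot at its near end, so it contributes μ₀I/(4πR); both point the same way, together 4.90×10⁻⁵ T.
Arc and leads all point the same direction: B = 7.70×10⁻⁵ + 4.90×10⁻⁵ = 1.26×10⁻⁴ T.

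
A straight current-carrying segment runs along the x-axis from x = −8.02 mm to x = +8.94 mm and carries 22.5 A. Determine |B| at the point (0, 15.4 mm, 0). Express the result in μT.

For a finite straight segment, B = (μ₀I/4πd)(sinθ₁ + sinθ₂), where θ₁, θ₂ are the angles from the perpendicular to each end.
The perpendicular distance is d = 0.0154 m; the end-offsets along the wire are a = 0.00802 m and b = 0.00894 m.
sinθ₁ = 0.00802/√(0.00802²+0.0154²) = 0.4619; sinθ₂ = 0.00894/√(0.00894²+0.0154²) = 0.5021.
B = (4π×10⁻⁷ × 22.5) / (4π × 0.0154) × (0.4619 + 0.5021) = 1.41×10⁻⁴ T.

B ≈ 141 μT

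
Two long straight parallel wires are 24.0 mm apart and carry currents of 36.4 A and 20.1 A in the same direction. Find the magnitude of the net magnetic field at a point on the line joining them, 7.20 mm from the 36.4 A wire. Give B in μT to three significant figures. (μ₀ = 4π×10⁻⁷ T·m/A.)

B ≈ 772 μT

Each long wire gives B = μ₀I/(2πd). Distances are d₁ = 0.0072 m and d₂ = 0.0168 m.
B₁ = 1.01×10⁻³ T, B₂ = 2.39×10⁻⁴ T.
Between parallel currents the two contributions point in opposite directions, so they subtract. B = |B₁ − B₂| = |1.01×10⁻³ − 2.39×10⁻⁴| = 7.72×10⁻⁴ T.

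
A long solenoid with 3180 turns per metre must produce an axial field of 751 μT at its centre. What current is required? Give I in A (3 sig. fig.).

Inside a long solenoid B = μ₀nI with n = 3180 m⁻¹, so I = B/(μ₀n).
I = 7.51×10⁻⁴ / (4π×10⁻⁷ × 3180) = 0.188 A.

I ≈ 0.188 A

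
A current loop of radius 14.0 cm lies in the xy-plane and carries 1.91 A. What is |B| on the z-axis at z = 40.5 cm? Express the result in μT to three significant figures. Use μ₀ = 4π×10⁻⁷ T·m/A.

B ≈ 0.299 μT

On the axis of a circular loop, B = μ₀IR² / [2(R²+z²)^(3/2)].
R² + z² = (0.14)² + (0.405)² = 0.1836 m², and (R²+z²)^(3/2) = 7.87×10⁻² m³.
B = (4π×10⁻⁷ × 1.91 × 0.0196) / (2 × 7.87×10⁻²) = 2.99×10⁻⁷ T.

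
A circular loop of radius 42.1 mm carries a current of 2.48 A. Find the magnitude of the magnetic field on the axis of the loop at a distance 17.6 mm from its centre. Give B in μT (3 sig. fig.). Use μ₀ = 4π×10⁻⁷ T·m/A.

B ≈ 29.1 μT

On the axis of a circular loop, B = μ₀IR² / [2(R²+z²)^(3/2)].
R² + z² = (0.0421)² + (0.0176)² = 0.002082 m², and (R²+z²)^(3/2) = 9.50×10⁻⁵ m³.
B = (4π×10⁻⁷ × 2.48 × 0.001772) / (2 × 9.50×10⁻⁵) = 2.91×10⁻⁵ T.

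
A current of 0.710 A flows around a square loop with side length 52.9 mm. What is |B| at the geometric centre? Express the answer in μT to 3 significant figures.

B ≈ 15.2 μT

Each side is a finite straight segment at perpendicular distance d = a/(2 tan(π/4)) = 0.02645 m from the centre, with end-angles ±π/4.
One side contributes B₁ = (μ₀I/4πd)·2 sin(π/4) = 3.80×10⁻⁶ T.
All 4 sides add in the same direction: B = 4 × 3.80×10⁻⁶ = 1.52×10⁻⁵ T.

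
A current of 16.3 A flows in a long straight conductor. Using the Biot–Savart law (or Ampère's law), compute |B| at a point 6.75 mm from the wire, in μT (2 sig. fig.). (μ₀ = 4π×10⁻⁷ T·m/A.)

For an infinitely long straight wire, B = μ₀I/(2πd).
B = (4π×10⁻⁷ × 16.3) / (2π × 0.00675) = 4.83×10⁻⁴ T.

B ≈ 480 μT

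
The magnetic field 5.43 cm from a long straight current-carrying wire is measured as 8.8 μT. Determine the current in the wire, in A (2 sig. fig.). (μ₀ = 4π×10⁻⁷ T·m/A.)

For a long straight wire B = μ₀I/(2πd), so I = 2πdB/μ₀.
I = 2π × 0.0543 × 8.80×10⁻⁶ / (4π×10⁻⁷) = 2.39 A.

I ≈ 2.4 A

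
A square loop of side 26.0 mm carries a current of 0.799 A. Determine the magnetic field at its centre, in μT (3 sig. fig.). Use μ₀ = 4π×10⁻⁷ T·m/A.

Each side is a finite straight segment at perpendicular distance d = a/(2 tan(π/4)) = 0.013 m from the centre, with end-angles ±π/4.
One side contributes B₁ = (μ₀I/4πd)·2 sin(π/4) = 8.69×10⁻⁶ T.
All 4 sides add in the same direction: B = 4 × 8.69×10⁻⁶ = 3.48×10⁻⁵ T.

B ≈ 34.8 μT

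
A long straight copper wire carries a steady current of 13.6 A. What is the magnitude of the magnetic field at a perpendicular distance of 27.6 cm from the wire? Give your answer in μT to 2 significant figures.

For an infinitely long straight wire, B = μ₀I/(2πd).
B = (4π×10⁻⁷ × 13.6) / (2π × 0.276) = 9.86×10⁻⁶ T.

B ≈ 9.9 μT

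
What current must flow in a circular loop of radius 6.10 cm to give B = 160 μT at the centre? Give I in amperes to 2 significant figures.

At the centre of a circular loop B = μ₀I/(2R), so I = 2RB/μ₀.
With R = 0.061 m, I = 2 × 0.061 × 1.60×10⁻⁴ / (4π×10⁻⁷) = 15.5 A.

I ≈ 16 A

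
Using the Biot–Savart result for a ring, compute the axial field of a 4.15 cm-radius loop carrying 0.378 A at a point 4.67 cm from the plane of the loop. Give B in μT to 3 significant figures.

B ≈ 1.68 μT

On the axis of a circular loop, B = μ₀IR² / [2(R²+z²)^(3/2)].
R² + z² = (0.0415)² + (0.0467)² = 0.003903 m², and (R²+z²)^(3/2) = 2.44×10⁻⁴ m³.
B = (4π×10⁻⁷ × 0.378 × 0.001722) / (2 × 2.44×10⁻⁴) = 1.68×10⁻⁶ T.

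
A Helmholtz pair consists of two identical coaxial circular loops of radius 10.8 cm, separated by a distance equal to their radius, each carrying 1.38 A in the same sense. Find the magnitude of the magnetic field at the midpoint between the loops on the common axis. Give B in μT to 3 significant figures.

B ≈ 11.5 μT

Each loop contributes B = μ₀IR²/[2(R²+z²)^(3/2)] on the axis, with z measured from that loop.
Loop 1 (z = 0.054 m): B₁ = 5.74×10⁻⁶ T. Loop 2 (z = 0.054 m): B₂ = 5.74×10⁻⁶ T.
The fields add: B = B₁ + B₂ = 1.15×10⁻⁵ T.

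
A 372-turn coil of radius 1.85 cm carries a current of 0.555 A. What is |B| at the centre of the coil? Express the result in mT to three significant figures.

B ≈ 7.01 mT

For an N-turn flat coil, B = Nμ₀I/(2R) with R = 0.0185 m.
B = 372 × 1.88×10⁻⁵ T = 7.01×10⁻³ T.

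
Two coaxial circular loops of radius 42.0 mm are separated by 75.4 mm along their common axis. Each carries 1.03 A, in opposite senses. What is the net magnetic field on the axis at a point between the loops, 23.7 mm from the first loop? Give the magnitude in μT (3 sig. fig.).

B ≈ 6.32 μT

Each loop contributes B = μ₀IR²/[2(R²+z²)^(3/2)] on the axis, with z measured from that loop.
Loop 1 (z = 0.0237 m): B₁ = 1.02×10⁻⁵ T. Loop 2 (z = 0.0517 m): B₂ = 3.86×10⁻⁶ T.
The fields oppose: B = |B₁ − B₂| = 6.32×10⁻⁶ T.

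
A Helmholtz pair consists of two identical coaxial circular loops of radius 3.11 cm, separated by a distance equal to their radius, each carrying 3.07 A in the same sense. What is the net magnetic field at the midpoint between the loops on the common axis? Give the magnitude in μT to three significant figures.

Each loop contributes B = μ₀IR²/[2(R²+z²)^(3/2)] on the axis, with z measured from that loop.
Loop 1 (z = 0.01555 m): B₁ = 4.44×10⁻⁵ T. Loop 2 (z = 0.01555 m): B₂ = 4.44×10⁻⁵ T.
The fields add: B = B₁ + B₂ = 8.88×10⁻⁵ T.

B ≈ 88.8 μT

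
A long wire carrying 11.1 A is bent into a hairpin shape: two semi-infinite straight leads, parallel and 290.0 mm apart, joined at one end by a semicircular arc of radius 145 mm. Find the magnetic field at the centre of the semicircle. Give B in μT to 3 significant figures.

The semicircular arc contributes B_arc = μ₀I·π/(4πR) = μ₀I/(4R) = 2.40×10⁻⁵ T.
Each semi-infinite lead is at perpendicular distance R = 0.145 m from the centre, with the perpendicular foot at its near end, so it contributes μ₀I/(4πR); both point the same way, together 1.53×10⁻⁵ T.
Arc and leads all point the same direction: B = 2.40×10⁻⁵ + 1.53×10⁻⁵ = 3.94×10⁻⁵ T.

B ≈ 39.4 μT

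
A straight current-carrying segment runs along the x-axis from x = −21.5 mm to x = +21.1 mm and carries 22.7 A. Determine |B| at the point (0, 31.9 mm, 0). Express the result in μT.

B ≈ 79.0 μT

For a finite straight segment, B = (μ₀I/4πd)(sinθ₁ + sinθ₂), where θ₁, θ₂ are the angles from the perpendicular to each end.
The perpendicular distance is d = 0.0319 m; the end-offsets along the wire are a = 0.0215 m and b = 0.0211 m.
sinθ₁ = 0.0215/√(0.0215²+0.0319²) = 0.5589; sinθ₂ = 0.0211/√(0.0211²+0.0319²) = 0.5517.
B = (4π×10⁻⁷ × 22.7) / (4π × 0.0319) × (0.5589 + 0.5517) = 7.90×10⁻⁵ T.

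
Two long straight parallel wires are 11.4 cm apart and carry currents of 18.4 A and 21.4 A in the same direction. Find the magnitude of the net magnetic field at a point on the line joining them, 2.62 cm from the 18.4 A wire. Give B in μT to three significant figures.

B ≈ 91.7 μT

Each long wire gives B = μ₀I/(2πd). Distances are d₁ = 0.0262 m and d₂ = 0.0878 m.
B₁ = 1.40×10⁻⁴ T, B₂ = 4.87×10⁻⁵ T.
Between parallel currents the two contributions point in opposite directions, so they subtract. B = |B₁ − B₂| = |1.40×10⁻⁴ − 4.87×10⁻⁵| = 9.17×10⁻⁵ T.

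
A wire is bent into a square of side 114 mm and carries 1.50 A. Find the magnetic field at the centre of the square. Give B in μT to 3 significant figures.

B ≈ 14.9 μT

Each side is a finite straight segment at perpendicular distance d = a/(2 tan(π/4)) = 0.057 m from the centre, with end-angles ±π/4.
One side contributes B₁ = (μ₀I/4πd)·2 sin(π/4) = 3.72×10⁻⁶ T.
All 4 sides add in the same direction: B = 4 × 3.72×10⁻⁶ = 1.49×10⁻⁵ T.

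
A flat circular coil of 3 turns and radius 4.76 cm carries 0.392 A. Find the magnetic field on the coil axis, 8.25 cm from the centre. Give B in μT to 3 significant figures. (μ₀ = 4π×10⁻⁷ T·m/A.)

B ≈ 1.94 μT

For an N-turn flat coil, B = Nμ₀IR²/[2(R²+z²)^(3/2)] with R = 0.0476 m, z = 0.0825 m.
B = 3 × 6.46×10⁻⁷ T = 1.94×10⁻⁶ T.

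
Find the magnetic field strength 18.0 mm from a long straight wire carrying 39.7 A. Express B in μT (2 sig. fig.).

B ≈ 440 μT

For an infinitely long straight wire, B = μ₀I/(2πd).
B = (4π×10⁻⁷ × 39.7) / (2π × 0.018) = 4.41×10⁻⁴ T.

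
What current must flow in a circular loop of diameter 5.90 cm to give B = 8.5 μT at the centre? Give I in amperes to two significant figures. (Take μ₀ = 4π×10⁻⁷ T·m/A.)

At the centre of a circular loop B = μ₀I/(2R), so I = 2RB/μ₀.
With R = 0.0295 m, I = 2 × 0.0295 × 8.50×10⁻⁶ / (4π×10⁻⁷) = 0.399 A.

I ≈ 0.40 A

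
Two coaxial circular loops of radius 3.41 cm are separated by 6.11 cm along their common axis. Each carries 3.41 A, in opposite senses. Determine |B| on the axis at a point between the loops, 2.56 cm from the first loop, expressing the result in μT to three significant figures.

Each loop contributes B = μ₀IR²/[2(R²+z²)^(3/2)] on the axis, with z measured from that loop.
Loop 1 (z = 0.0256 m): B₁ = 3.21×10⁻⁵ T. Loop 2 (z = 0.0355 m): B₂ = 2.09×10⁻⁵ T.
The fields oppose: B = |B₁ − B₂| = 1.12×10⁻⁵ T.

B ≈ 11.2 μT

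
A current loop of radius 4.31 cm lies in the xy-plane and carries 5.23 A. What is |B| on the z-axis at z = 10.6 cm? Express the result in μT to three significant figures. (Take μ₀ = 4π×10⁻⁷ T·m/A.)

On the axis of a circular loop, B = μ₀IR² / [2(R²+z²)^(3/2)].
R² + z² = (0.0431)² + (0.106)² = 0.01309 m², and (R²+z²)^(3/2) = 1.50×10⁻³ m³.
B = (4π×10⁻⁷ × 5.23 × 0.001858) / (2 × 1.50×10⁻³) = 4.07×10⁻⁶ T.

B ≈ 4.07 μT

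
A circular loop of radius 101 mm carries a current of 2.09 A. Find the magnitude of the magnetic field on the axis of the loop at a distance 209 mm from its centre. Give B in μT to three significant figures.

B ≈ 1.07 μT

On the axis of a circular loop, B = μ₀IR² / [2(R²+z²)^(3/2)].
R² + z² = (0.101)² + (0.209)² = 0.05388 m², and (R²+z²)^(3/2) = 1.25×10⁻² m³.
B = (4π×10⁻⁷ × 2.09 × 0.0102) / (2 × 1.25×10⁻²) = 1.07×10⁻⁶ T.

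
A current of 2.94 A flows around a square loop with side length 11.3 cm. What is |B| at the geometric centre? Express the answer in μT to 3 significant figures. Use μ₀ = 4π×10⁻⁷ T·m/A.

B ≈ 29.4 μT

Each side is a finite straight segment at perpendicular distance d = a/(2 tan(π/4)) = 0.0565 m from the centre, with end-angles ±π/4.
One side contributes B₁ = (μ₀I/4πd)·2 sin(π/4) = 7.36×10⁻⁶ T.
All 4 sides add in the same direction: B = 4 × 7.36×10⁻⁶ = 2.94×10⁻⁵ T.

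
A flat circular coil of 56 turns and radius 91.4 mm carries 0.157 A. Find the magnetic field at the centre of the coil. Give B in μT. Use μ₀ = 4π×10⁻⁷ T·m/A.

B ≈ 60.4 μT

For an N-turn flat coil, B = Nμ₀I/(2R) with R = 0.0914 m.
B = 56 × 1.08×10⁻⁶ T = 6.04×10⁻⁵ T.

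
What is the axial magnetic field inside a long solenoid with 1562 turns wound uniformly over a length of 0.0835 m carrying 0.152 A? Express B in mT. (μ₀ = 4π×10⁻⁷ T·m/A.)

B ≈ 3.57 mT

Inside a long solenoid, B = μ₀nI with n = 1.871×10⁴ turns/m.
B = 4π×10⁻⁷ × 1.871×10⁴ × 0.152 = 3.57×10⁻³ T.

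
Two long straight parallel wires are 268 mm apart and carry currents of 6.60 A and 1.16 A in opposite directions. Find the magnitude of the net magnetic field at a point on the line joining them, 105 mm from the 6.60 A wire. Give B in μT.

Each long wire gives B = μ₀I/(2πd). Distances are d₁ = 0.105 m and d₂ = 0.163 m.
B₁ = 1.26×10⁻⁵ T, B₂ = 1.42×10⁻⁶ T.
Between antiparallel currents both contributions point the same way, so they add. B = B₁ + B₂ = 1.26×10⁻⁵ + 1.42×10⁻⁶ = 1.40×10⁻⁵ T.

B ≈ 14.0 μT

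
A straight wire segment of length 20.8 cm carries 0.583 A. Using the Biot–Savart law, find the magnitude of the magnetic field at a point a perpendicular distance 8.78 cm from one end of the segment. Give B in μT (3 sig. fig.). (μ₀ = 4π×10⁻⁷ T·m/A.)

For a finite straight segment, B = (μ₀I/4πd)(sinθ₁ + sinθ₂), where θ₁, θ₂ are the angles from the perpendicular to each end.
The perpendicular foot is at one end, so the two end-offsets along the wire are 0 and L = 0.208 m.
sinθ₁ = 0/√(0²+0.0878²) = 0.0000; sinθ₂ = 0.208/√(0.208²+0.0878²) = 0.9213.
B = (4π×10⁻⁷ × 0.583) / (4π × 0.0878) × (0.0000 + 0.9213) = 6.12×10⁻⁷ T.

B ≈ 0.612 μT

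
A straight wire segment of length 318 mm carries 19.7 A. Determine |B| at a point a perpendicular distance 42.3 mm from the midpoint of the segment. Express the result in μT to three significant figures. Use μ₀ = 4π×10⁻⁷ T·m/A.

B ≈ 90.0 μT

For a finite straight segment, B = (μ₀I/4πd)(sinθ₁ + sinθ₂), where θ₁, θ₂ are the angles from the perpendicular to each end.
The perpendicular from the point meets the wire at its midpoint, so each end is L/2 = 0.159 m away along the wire.
sinθ₁ = 0.159/√(0.159²+0.0423²) = 0.9664; sinθ₂ = 0.159/√(0.159²+0.0423²) = 0.9664.
B = (4π×10⁻⁷ × 19.7) / (4π × 0.0423) × (0.9664 + 0.9664) = 9.00×10⁻⁵ T.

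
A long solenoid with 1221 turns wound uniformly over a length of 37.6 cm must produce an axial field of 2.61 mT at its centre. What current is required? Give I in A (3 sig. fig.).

I ≈ 0.640 A

Inside a long solenoid B = μ₀nI with n = 3247 m⁻¹, so I = B/(μ₀n).
I = 2.61×10⁻³ / (4π×10⁻⁷ × 3247) = 0.640 A.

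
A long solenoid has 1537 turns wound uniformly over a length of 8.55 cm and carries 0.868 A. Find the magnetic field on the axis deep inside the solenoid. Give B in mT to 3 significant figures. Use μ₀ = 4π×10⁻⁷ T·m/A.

B ≈ 19.6 mT

Inside a long solenoid, B = μ₀nI with n = 1.798×10⁴ turns/m.
B = 4π×10⁻⁷ × 1.798×10⁴ × 0.868 = 1.96×10⁻² T.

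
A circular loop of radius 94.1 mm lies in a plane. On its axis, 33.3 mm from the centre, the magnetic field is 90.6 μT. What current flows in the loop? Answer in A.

I ≈ 16.2 A

On the axis of a loop, B = μ₀IR²/[2(R²+z²)^(3/2)], so I = 2B(R²+z²)^(3/2)/(μ₀R²).
R² + z² = 0.008855 + 0.001109 = 0.009964 m²; raised to 3/2 gives 9.95×10⁻⁴ m³.
I = 2 × 9.06×10⁻⁵ × 9.95×10⁻⁴ / (1.26×10⁻⁶ × 0.008855) = 16.2 A.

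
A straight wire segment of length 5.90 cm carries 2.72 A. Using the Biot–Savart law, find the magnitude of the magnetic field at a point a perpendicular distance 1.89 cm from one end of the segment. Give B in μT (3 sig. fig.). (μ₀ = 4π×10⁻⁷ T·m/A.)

For a finite straight segment, B = (μ₀I/4πd)(sinθ₁ + sinθ₂), where θ₁, θ₂ are the angles from the perpendicular to each end.
The perpendicular foot is at one end, so the two end-offsets along the wire are 0 and L = 0.059 m.
sinθ₁ = 0/√(0²+0.0189²) = 0.0000; sinθ₂ = 0.059/√(0.059²+0.0189²) = 0.9523.
B = (4π×10⁻⁷ × 2.72) / (4π × 0.0189) × (0.0000 + 0.9523) = 1.37×10⁻⁵ T.

B ≈ 13.7 μT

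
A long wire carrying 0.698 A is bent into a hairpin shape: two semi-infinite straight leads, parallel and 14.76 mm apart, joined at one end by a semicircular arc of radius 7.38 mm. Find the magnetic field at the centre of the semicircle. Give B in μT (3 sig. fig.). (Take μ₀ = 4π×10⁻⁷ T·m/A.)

B ≈ 48.6 μT

The semicircular arc contributes B_arc = μ₀I·π/(4πR) = μ₀I/(4R) = 2.97×10⁻⁵ T.
Each semi-infinite lead is at perpendicular distance R = 0.00738 m from the centre, with the perpendicular foot at its near end, so it contributes μ₀I/(4πR); both point the same way, together 1.89×10⁻⁵ T.
Arc and leads all point the same direction: B = 2.97×10⁻⁵ + 1.89×10⁻⁵ = 4.86×10⁻⁵ T.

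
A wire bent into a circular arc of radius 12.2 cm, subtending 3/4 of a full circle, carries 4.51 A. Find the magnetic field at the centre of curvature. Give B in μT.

The Biot–Savart field of a circular arc at its centre is B = μ₀Iφ/(4πR), with φ = 4.712 rad.
B = (4π×10⁻⁷ × 4.51 × 4.712) / (4π × 0.122) = 1.74×10⁻⁵ T.

B ≈ 17.4 μT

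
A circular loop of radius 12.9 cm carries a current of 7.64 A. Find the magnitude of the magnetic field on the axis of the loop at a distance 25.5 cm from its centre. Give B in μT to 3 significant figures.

B ≈ 3.42 μT

On the axis of a circular loop, B = μ₀IR² / [2(R²+z²)^(3/2)].
R² + z² = (0.129)² + (0.255)² = 0.08167 m², and (R²+z²)^(3/2) = 2.33×10⁻² m³.
B = (4π×10⁻⁷ × 7.64 × 0.01664) / (2 × 2.33×10⁻²) = 3.42×10⁻⁶ T.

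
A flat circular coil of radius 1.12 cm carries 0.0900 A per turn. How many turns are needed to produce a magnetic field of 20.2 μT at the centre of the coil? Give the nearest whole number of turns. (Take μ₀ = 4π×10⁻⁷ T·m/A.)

N = 4

For an N-turn coil, B = Nμ₀I/(2R). A single turn gives B₁ = 5.05×10⁻⁶ T with R = 0.0112 m.
N = B/B₁ = 2.02×10⁻⁵ / 5.05×10⁻⁶ = 4.00.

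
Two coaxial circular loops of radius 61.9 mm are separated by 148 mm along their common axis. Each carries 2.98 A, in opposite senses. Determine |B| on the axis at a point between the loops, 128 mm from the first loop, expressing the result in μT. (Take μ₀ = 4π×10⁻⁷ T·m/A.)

Each loop contributes B = μ₀IR²/[2(R²+z²)^(3/2)] on the axis, with z measured from that loop.
Loop 1 (z = 0.128 m): B₁ = 2.50×10⁻⁶ T. Loop 2 (z = 0.02 m): B₂ = 2.61×10⁻⁵ T.
The fields oppose: B = |B₁ − B₂| = 2.36×10⁻⁵ T.

B ≈ 23.6 μT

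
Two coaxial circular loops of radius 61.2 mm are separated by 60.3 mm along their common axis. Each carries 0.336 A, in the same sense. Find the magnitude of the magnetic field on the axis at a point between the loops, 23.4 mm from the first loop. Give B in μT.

B ≈ 4.98 μT

Each loop contributes B = μ₀IR²/[2(R²+z²)^(3/2)] on the axis, with z measured from that loop.
Loop 1 (z = 0.0234 m): B₁ = 2.81×10⁻⁶ T. Loop 2 (z = 0.0369 m): B₂ = 2.17×10⁻⁶ T.
The fields add: B = B₁ + B₂ = 4.98×10⁻⁶ T.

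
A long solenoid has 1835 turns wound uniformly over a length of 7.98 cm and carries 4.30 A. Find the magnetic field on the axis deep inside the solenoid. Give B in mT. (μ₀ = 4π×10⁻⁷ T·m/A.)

B ≈ 124 mT

Inside a long solenoid, B = μ₀nI with n = 2.299×10⁴ turns/m.
B = 4π×10⁻⁷ × 2.299×10⁴ × 4.30 = 0.124 T.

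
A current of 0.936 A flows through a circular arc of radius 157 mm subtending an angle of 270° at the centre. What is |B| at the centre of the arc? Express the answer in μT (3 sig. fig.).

The Biot–Savart field of a circular arc at its centre is B = μ₀Iφ/(4πR), with φ = 4.712 rad.
B = (4π×10⁻⁷ × 0.936 × 4.712) / (4π × 0.157) = 2.81×10⁻⁶ T.

B ≈ 2.81 μT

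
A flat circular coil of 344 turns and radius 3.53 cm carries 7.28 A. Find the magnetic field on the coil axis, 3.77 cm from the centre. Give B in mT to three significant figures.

B ≈ 14.2 mT

For an N-turn flat coil, B = Nμ₀IR²/[2(R²+z²)^(3/2)] with R = 0.0353 m, z = 0.0377 m.
B = 344 × 4.14×10⁻⁵ T = 1.42×10⁻² T.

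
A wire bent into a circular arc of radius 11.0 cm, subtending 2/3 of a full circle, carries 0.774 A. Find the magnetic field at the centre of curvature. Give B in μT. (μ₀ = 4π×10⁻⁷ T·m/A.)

The Biot–Savart field of a circular arc at its centre is B = μ₀Iφ/(4πR), with φ = 4.189 rad.
B = (4π×10⁻⁷ × 0.774 × 4.189) / (4π × 0.11) = 2.95×10⁻⁶ T.

B ≈ 2.95 μT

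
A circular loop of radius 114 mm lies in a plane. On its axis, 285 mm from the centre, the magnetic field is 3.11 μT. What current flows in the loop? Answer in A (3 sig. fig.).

I ≈ 11.0 A

On the axis of a loop, B = μ₀IR²/[2(R²+z²)^(3/2)], so I = 2B(R²+z²)^(3/2)/(μ₀R²).
R² + z² = 0.013 + 0.08123 = 0.09422 m²; raised to 3/2 gives 2.89×10⁻² m³.
I = 2 × 3.11×10⁻⁶ × 2.89×10⁻² / (1.26×10⁻⁶ × 0.013) = 11.0 A.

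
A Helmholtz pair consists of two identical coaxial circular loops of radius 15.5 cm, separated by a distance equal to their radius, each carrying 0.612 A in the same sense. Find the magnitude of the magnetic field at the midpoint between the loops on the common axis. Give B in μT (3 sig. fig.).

Each loop contributes B = μ₀IR²/[2(R²+z²)^(3/2)] on the axis, with z measured from that loop.
Loop 1 (z = 0.0775 m): B₁ = 1.78×10⁻⁶ T. Loop 2 (z = 0.0775 m): B₂ = 1.78×10⁻⁶ T.
The fields add: B = B₁ + B₂ = 3.55×10⁻⁶ T.

B ≈ 3.55 μT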